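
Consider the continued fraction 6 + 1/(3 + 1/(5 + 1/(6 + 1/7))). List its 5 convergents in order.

6/1, 19/3, 101/16, 625/99, 4476/709

Using the convergent recurrence p_i = a_i*p_{i-1} + p_{i-2}, q_i = a_i*q_{i-1} + q_{i-2} with p_{-2}=0, p_{-1}=1, q_{-2}=1, q_{-1}=0:
  i=0: a_0=6, p_0 = 6*1 + 0 = 6, q_0 = 6*0 + 1 = 1.
  i=1: a_1=3, p_1 = 3*6 + 1 = 19, q_1 = 3*1 + 0 = 3.
  i=2: a_2=5, p_2 = 5*19 + 6 = 101, q_2 = 5*3 + 1 = 16.
  i=3: a_3=6, p_3 = 6*101 + 19 = 625, q_3 = 6*16 + 3 = 99.
  i=4: a_4=7, p_4 = 7*625 + 101 = 4476, q_4 = 7*99 + 16 = 709.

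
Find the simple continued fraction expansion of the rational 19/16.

[1; 5, 3]

Run the Euclidean algorithm on 19 and 16; the successive quotients are the partial quotients a_0, a_1, ... (each step inverts the fractional part left over by the previous one):
  19 = 1*16 + 3, so a_0 = 1.
  16 = 5*3 + 1, so a_1 = 5.
  3 = 3*1 + 0, so a_2 = 3.
The remainder reaches 0 after 3 divisions, so the expansion has 3 partial quotients, read off in order.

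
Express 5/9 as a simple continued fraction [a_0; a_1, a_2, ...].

[0; 1, 1, 4]

Run the Euclidean algorithm on 5 and 9; the successive quotients are the partial quotients a_0, a_1, ... (each step inverts the fractional part left over by the previous one):
  5 = 0*9 + 5, so a_0 = 0.
  9 = 1*5 + 4, so a_1 = 1.
  5 = 1*4 + 1, so a_2 = 1.
  4 = 4*1 + 0, so a_3 = 4.
The remainder reaches 0 after 4 divisions, so the expansion has 4 partial quotients, read off in order.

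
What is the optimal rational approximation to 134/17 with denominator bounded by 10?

71/9

Expand x = 134/17 as a continued fraction with the Euclidean algorithm:
  134 = 7*17 + 15, so a_0 = 7.
  17 = 1*15 + 2, so a_1 = 1.
  15 = 7*2 + 1, so a_2 = 7.
  2 = 2*1 + 0, so a_3 = 2.
so x = [7; 1, 7, 2].
Convergents (p_i = a_i*p_{i-1} + p_{i-2}, q_i = a_i*q_{i-1} + q_{i-2} with p_{-2}=0, p_{-1}=1, q_{-2}=1, q_{-1}=0), until the denominator exceeds 10:
  i=0: a_0=7, p_0 = 7*1 + 0 = 7, q_0 = 7*0 + 1 = 1.
  i=1: a_1=1, p_1 = 1*7 + 1 = 8, q_1 = 1*1 + 0 = 1.
  i=2: a_2=7, p_2 = 7*8 + 7 = 63, q_2 = 7*1 + 1 = 8.
  i=3: a_3=2, p_3 = 2*63 + 8 = 134, q_3 = 2*8 + 1 = 17.
q_3 = 17 > 10, so the last convergent with denominator <= 10 is p_2/q_2 = 63/8.
The closest fraction with denominator <= 10 is either p_2/q_2 or the intermediate fraction (k*p_2 + p_1)/(k*q_2 + q_1) with the largest k >= 1 whose denominator stays <= 10; these approach x as k grows, and every other convergent or intermediate fraction in range is farther away.
Largest k: floor((10 - q_1)/q_2) = floor((10 - 1)/8) = 1.
That gives (1*63 + 8)/(1*8 + 1) = 71/9.
Compare the errors: |x - 63/8| = |134*8 - 63*17|/(17*8) = 1/136, and |x - 71/9| = |134*9 - 71*17|/(17*9) = 1/153.
Cross-multiplying, 1*136 = 136 < 153 = 1*153, so 1/153 is smaller: the intermediate fraction 71/9 is closer to x than 63/8.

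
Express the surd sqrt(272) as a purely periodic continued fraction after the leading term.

[16; (2, 32)]

Write x_i = (sqrt(272) + m_i)/d_i with (m_0, d_0) = (0, 1). a_0 = floor(sqrt(272)) = 16, since 16^2 = 256 <= 272 < 289 = 17^2.
Iterate m_{i+1} = d_i*a_i - m_i, d_{i+1} = (272 - m_{i+1}^2)/d_i, a_{i+1} = floor((a_0 + m_{i+1})/d_{i+1}):
  m_1 = 1*16 - 0 = 16, d_1 = (272 - 16^2)/1 = 16/1 = 16, a_1 = floor((16 + 16)/16) = 2.
  m_2 = 16*2 - 16 = 16, d_2 = (272 - 16^2)/16 = 16/16 = 1, a_2 = floor((16 + 16)/1) = 32.
  m_3 = 1*32 - 16 = 16, d_3 = (272 - 16^2)/1 = 16/1 = 16: (m_3, d_3) = (m_1, d_1) = (16, 16), so from here the quotients repeat a_1, a_2; the period length is 2.
Hence the expansion of sqrt(272) is a_0 = 16 followed by the repeating block 2, 32 (period 2).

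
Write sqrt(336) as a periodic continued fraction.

Write x_i = (sqrt(336) + m_i)/d_i with (m_0, d_0) = (0, 1). a_0 = floor(sqrt(336)) = 18, since 18^2 = 324 <= 336 < 361 = 19^2.
Iterate m_{i+1} = d_i*a_i - m_i, d_{i+1} = (336 - m_{i+1}^2)/d_i, a_{i+1} = floor((a_0 + m_{i+1})/d_{i+1}):
  m_1 = 1*18 - 0 = 18, d_1 = (336 - 18^2)/1 = 12/1 = 12, a_1 = floor((18 + 18)/12) = 3.
  m_2 = 12*3 - 18 = 18, d_2 = (336 - 18^2)/12 = 12/12 = 1, a_2 = floor((18 + 18)/1) = 36.
  m_3 = 1*36 - 18 = 18, d_3 = (336 - 18^2)/1 = 12/1 = 12: (m_3, d_3) = (m_1, d_1) = (18, 12), so from here the quotients repeat a_1, a_2; the period length is 2.
Hence the expansion of sqrt(336) is a_0 = 18 followed by the repeating block 3, 36 (period 2).

[18; (3, 36)]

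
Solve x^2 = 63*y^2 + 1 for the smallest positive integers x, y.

(x, y) = (8, 1)

First expand sqrt(63) as a continued fraction. With x_i = (sqrt(63) + m_i)/d_i and (m_0, d_0) = (0, 1): a_0 = floor(sqrt(63)) = 7, since 7^2 = 49 <= 63 < 64 = 8^2.
Iterate m_{i+1} = d_i*a_i - m_i, d_{i+1} = (63 - m_{i+1}^2)/d_i, a_{i+1} = floor((a_0 + m_{i+1})/d_{i+1}):
  m_1 = 1*7 - 0 = 7, d_1 = (63 - 7^2)/1 = 14/1 = 14, a_1 = floor((7 + 7)/14) = 1.
  m_2 = 14*1 - 7 = 7, d_2 = (63 - 7^2)/14 = 14/14 = 1, a_2 = floor((7 + 7)/1) = 14.
  m_3 = 1*14 - 7 = 7, d_3 = (63 - 7^2)/1 = 14/1 = 14: (m_3, d_3) = (m_1, d_1) = (7, 14), so from here the quotients repeat a_1, a_2; the period length is 2.
So sqrt(63) = [7; (1, 14)] with period length k = 2.
k is even, so the fundamental solution of x^2 - 63y^2 = 1 is (p_{k-1}, q_{k-1}) = (p_1, q_1); compute convergents through index 1.
Convergents (p_i = a_i*p_{i-1} + p_{i-2}, q_i = a_i*q_{i-1} + q_{i-2} with p_{-2}=0, p_{-1}=1, q_{-2}=1, q_{-1}=0):
  i=0: a_0=7, p_0 = 7*1 + 0 = 7, q_0 = 7*0 + 1 = 1.
  i=1: a_1=1, p_1 = 1*7 + 1 = 8, q_1 = 1*1 + 0 = 1.
Check: 8^2 - 63*1^2 = 64 - 63 = 1, so (x, y) = (8, 1) solves the equation, and by the theorem it is the least positive solution.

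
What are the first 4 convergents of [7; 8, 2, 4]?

Using the convergent recurrence p_i = a_i*p_{i-1} + p_{i-2}, q_i = a_i*q_{i-1} + q_{i-2} with p_{-2}=0, p_{-1}=1, q_{-2}=1, q_{-1}=0:
  i=0: a_0=7, p_0 = 7*1 + 0 = 7, q_0 = 7*0 + 1 = 1.
  i=1: a_1=8, p_1 = 8*7 + 1 = 57, q_1 = 8*1 + 0 = 8.
  i=2: a_2=2, p_2 = 2*57 + 7 = 121, q_2 = 2*8 + 1 = 17.
  i=3: a_3=4, p_3 = 4*121 + 57 = 541, q_3 = 4*17 + 8 = 76.

7/1, 57/8, 121/17, 541/76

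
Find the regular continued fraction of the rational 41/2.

Run the Euclidean algorithm on 41 and 2; the successive quotients are the partial quotients a_0, a_1, ... (each step inverts the fractional part left over by the previous one):
  41 = 20*2 + 1, so a_0 = 20.
  2 = 2*1 + 0, so a_1 = 2.
The remainder reaches 0 after 2 divisions, so the expansion has 2 partial quotients, read off in order.

[20; 2]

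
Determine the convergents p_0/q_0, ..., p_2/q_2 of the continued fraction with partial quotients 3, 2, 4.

3/1, 7/2, 31/9

Using the convergent recurrence p_i = a_i*p_{i-1} + p_{i-2}, q_i = a_i*q_{i-1} + q_{i-2} with p_{-2}=0, p_{-1}=1, q_{-2}=1, q_{-1}=0:
  i=0: a_0=3, p_0 = 3*1 + 0 = 3, q_0 = 3*0 + 1 = 1.
  i=1: a_1=2, p_1 = 2*3 + 1 = 7, q_1 = 2*1 + 0 = 2.
  i=2: a_2=4, p_2 = 4*7 + 3 = 31, q_2 = 4*2 + 1 = 9.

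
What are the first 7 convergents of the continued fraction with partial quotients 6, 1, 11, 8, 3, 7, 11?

6/1, 7/1, 83/12, 671/97, 2096/303, 15343/2218, 170869/24701

Using the convergent recurrence p_i = a_i*p_{i-1} + p_{i-2}, q_i = a_i*q_{i-1} + q_{i-2} with p_{-2}=0, p_{-1}=1, q_{-2}=1, q_{-1}=0:
  i=0: a_0=6, p_0 = 6*1 + 0 = 6, q_0 = 6*0 + 1 = 1.
  i=1: a_1=1, p_1 = 1*6 + 1 = 7, q_1 = 1*1 + 0 = 1.
  i=2: a_2=11, p_2 = 11*7 + 6 = 83, q_2 = 11*1 + 1 = 12.
  i=3: a_3=8, p_3 = 8*83 + 7 = 671, q_3 = 8*12 + 1 = 97.
  i=4: a_4=3, p_4 = 3*671 + 83 = 2096, q_4 = 3*97 + 12 = 303.
  i=5: a_5=7, p_5 = 7*2096 + 671 = 15343, q_5 = 7*303 + 97 = 2218.
  i=6: a_6=11, p_6 = 11*15343 + 2096 = 170869, q_6 = 11*2218 + 303 = 24701.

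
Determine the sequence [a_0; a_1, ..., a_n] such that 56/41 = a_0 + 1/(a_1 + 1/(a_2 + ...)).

Run the Euclidean algorithm on 56 and 41; the successive quotients are the partial quotients a_0, a_1, ... (each step inverts the fractional part left over by the previous one):
  56 = 1*41 + 15, so a_0 = 1.
  41 = 2*15 + 11, so a_1 = 2.
  15 = 1*11 + 4, so a_2 = 1.
  11 = 2*4 + 3, so a_3 = 2.
  4 = 1*3 + 1, so a_4 = 1.
  3 = 3*1 + 0, so a_5 = 3.
The remainder reaches 0 after 6 divisions, so the expansion has 6 partial quotients, read off in order.

[1; 2, 1, 2, 1, 3]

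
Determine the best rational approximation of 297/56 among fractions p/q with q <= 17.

53/10

Expand x = 297/56 as a continued fraction with the Euclidean algorithm:
  297 = 5*56 + 17, so a_0 = 5.
  56 = 3*17 + 5, so a_1 = 3.
  17 = 3*5 + 2, so a_2 = 3.
  5 = 2*2 + 1, so a_3 = 2.
  2 = 2*1 + 0, so a_4 = 2.
so x = [5; 3, 3, 2, 2].
Convergents (p_i = a_i*p_{i-1} + p_{i-2}, q_i = a_i*q_{i-1} + q_{i-2} with p_{-2}=0, p_{-1}=1, q_{-2}=1, q_{-1}=0), until the denominator exceeds 17:
  i=0: a_0=5, p_0 = 5*1 + 0 = 5, q_0 = 5*0 + 1 = 1.
  i=1: a_1=3, p_1 = 3*5 + 1 = 16, q_1 = 3*1 + 0 = 3.
  i=2: a_2=3, p_2 = 3*16 + 5 = 53, q_2 = 3*3 + 1 = 10.
  i=3: a_3=2, p_3 = 2*53 + 16 = 122, q_3 = 2*10 + 3 = 23.
q_3 = 23 > 17, so the last convergent with denominator <= 17 is p_2/q_2 = 53/10.
The closest fraction with denominator <= 17 is either p_2/q_2 or the intermediate fraction (k*p_2 + p_1)/(k*q_2 + q_1) with the largest k >= 1 whose denominator stays <= 17; these approach x as k grows, and every other convergent or intermediate fraction in range is farther away.
Largest k: floor((17 - q_1)/q_2) = floor((17 - 3)/10) = 1.
That gives (1*53 + 16)/(1*10 + 3) = 69/13.
Compare the errors: |x - 53/10| = |297*10 - 53*56|/(56*10) = 2/560, and |x - 69/13| = |297*13 - 69*56|/(56*13) = 3/728.
Cross-multiplying, 2*728 = 1456 < 1680 = 3*560, so 2/560 is smaller: the convergent 53/10 is closer to x than 69/13.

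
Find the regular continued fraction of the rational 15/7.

Run the Euclidean algorithm on 15 and 7; the successive quotients are the partial quotients a_0, a_1, ... (each step inverts the fractional part left over by the previous one):
  15 = 2*7 + 1, so a_0 = 2.
  7 = 7*1 + 0, so a_1 = 7.
The remainder reaches 0 after 2 divisions, so the expansion has 2 partial quotients, read off in order.

[2; 7]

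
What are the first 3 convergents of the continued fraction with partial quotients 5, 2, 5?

5/1, 11/2, 60/11

Using the convergent recurrence p_i = a_i*p_{i-1} + p_{i-2}, q_i = a_i*q_{i-1} + q_{i-2} with p_{-2}=0, p_{-1}=1, q_{-2}=1, q_{-1}=0:
  i=0: a_0=5, p_0 = 5*1 + 0 = 5, q_0 = 5*0 + 1 = 1.
  i=1: a_1=2, p_1 = 2*5 + 1 = 11, q_1 = 2*1 + 0 = 2.
  i=2: a_2=5, p_2 = 5*11 + 5 = 60, q_2 = 5*2 + 1 = 11.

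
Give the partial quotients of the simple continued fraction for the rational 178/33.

Run the Euclidean algorithm on 178 and 33; the successive quotients are the partial quotients a_0, a_1, ... (each step inverts the fractional part left over by the previous one):
  178 = 5*33 + 13, so a_0 = 5.
  33 = 2*13 + 7, so a_1 = 2.
  13 = 1*7 + 6, so a_2 = 1.
  7 = 1*6 + 1, so a_3 = 1.
  6 = 6*1 + 0, so a_4 = 6.
The remainder reaches 0 after 5 divisions, so the expansion has 5 partial quotients, read off in order.

[5; 2, 1, 1, 6]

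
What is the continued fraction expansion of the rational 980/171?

[5; 1, 2, 1, 2, 1, 1, 6]

Run the Euclidean algorithm on 980 and 171; the successive quotients are the partial quotients a_0, a_1, ... (each step inverts the fractional part left over by the previous one):
  980 = 5*171 + 125, so a_0 = 5.
  171 = 1*125 + 46, so a_1 = 1.
  125 = 2*46 + 33, so a_2 = 2.
  46 = 1*33 + 13, so a_3 = 1.
  33 = 2*13 + 7, so a_4 = 2.
  13 = 1*7 + 6, so a_5 = 1.
  7 = 1*6 + 1, so a_6 = 1.
  6 = 6*1 + 0, so a_7 = 6.
The remainder reaches 0 after 8 divisions, so the expansion has 8 partial quotients, read off in order.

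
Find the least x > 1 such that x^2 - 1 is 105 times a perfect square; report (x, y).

(x, y) = (41, 4)

First expand sqrt(105) as a continued fraction. With x_i = (sqrt(105) + m_i)/d_i and (m_0, d_0) = (0, 1): a_0 = floor(sqrt(105)) = 10, since 10^2 = 100 <= 105 < 121 = 11^2.
Iterate m_{i+1} = d_i*a_i - m_i, d_{i+1} = (105 - m_{i+1}^2)/d_i, a_{i+1} = floor((a_0 + m_{i+1})/d_{i+1}):
  m_1 = 1*10 - 0 = 10, d_1 = (105 - 10^2)/1 = 5/1 = 5, a_1 = floor((10 + 10)/5) = 4.
  m_2 = 5*4 - 10 = 10, d_2 = (105 - 10^2)/5 = 5/5 = 1, a_2 = floor((10 + 10)/1) = 20.
  m_3 = 1*20 - 10 = 10, d_3 = (105 - 10^2)/1 = 5/1 = 5: (m_3, d_3) = (m_1, d_1) = (10, 5), so from here the quotients repeat a_1, a_2; the period length is 2.
So sqrt(105) = [10; (4, 20)] with period length k = 2.
k is even, so the fundamental solution of x^2 - 105y^2 = 1 is (p_{k-1}, q_{k-1}) = (p_1, q_1); compute convergents through index 1.
Convergents (p_i = a_i*p_{i-1} + p_{i-2}, q_i = a_i*q_{i-1} + q_{i-2} with p_{-2}=0, p_{-1}=1, q_{-2}=1, q_{-1}=0):
  i=0: a_0=10, p_0 = 10*1 + 0 = 10, q_0 = 10*0 + 1 = 1.
  i=1: a_1=4, p_1 = 4*10 + 1 = 41, q_1 = 4*1 + 0 = 4.
Check: 41^2 - 105*4^2 = 1681 - 1680 = 1, so (x, y) = (41, 4) solves the equation, and by the theorem it is the least positive solution.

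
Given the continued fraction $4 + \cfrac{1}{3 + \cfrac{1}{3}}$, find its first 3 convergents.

4/1, 13/3, 43/10

Using the convergent recurrence p_i = a_i*p_{i-1} + p_{i-2}, q_i = a_i*q_{i-1} + q_{i-2} with p_{-2}=0, p_{-1}=1, q_{-2}=1, q_{-1}=0:
  i=0: a_0=4, p_0 = 4*1 + 0 = 4, q_0 = 4*0 + 1 = 1.
  i=1: a_1=3, p_1 = 3*4 + 1 = 13, q_1 = 3*1 + 0 = 3.
  i=2: a_2=3, p_2 = 3*13 + 4 = 43, q_2 = 3*3 + 1 = 10.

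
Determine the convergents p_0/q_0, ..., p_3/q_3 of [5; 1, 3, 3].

5/1, 6/1, 23/4, 75/13

Using the convergent recurrence p_i = a_i*p_{i-1} + p_{i-2}, q_i = a_i*q_{i-1} + q_{i-2} with p_{-2}=0, p_{-1}=1, q_{-2}=1, q_{-1}=0:
  i=0: a_0=5, p_0 = 5*1 + 0 = 5, q_0 = 5*0 + 1 = 1.
  i=1: a_1=1, p_1 = 1*5 + 1 = 6, q_1 = 1*1 + 0 = 1.
  i=2: a_2=3, p_2 = 3*6 + 5 = 23, q_2 = 3*1 + 1 = 4.
  i=3: a_3=3, p_3 = 3*23 + 6 = 75, q_3 = 3*4 + 1 = 13.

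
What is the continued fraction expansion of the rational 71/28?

Run the Euclidean algorithm on 71 and 28; the successive quotients are the partial quotients a_0, a_1, ... (each step inverts the fractional part left over by the previous one):
  71 = 2*28 + 15, so a_0 = 2.
  28 = 1*15 + 13, so a_1 = 1.
  15 = 1*13 + 2, so a_2 = 1.
  13 = 6*2 + 1, so a_3 = 6.
  2 = 2*1 + 0, so a_4 = 2.
The remainder reaches 0 after 5 divisions, so the expansion has 5 partial quotients, read off in order.

[2; 1, 1, 6, 2]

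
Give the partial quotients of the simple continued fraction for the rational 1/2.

Run the Euclidean algorithm on 1 and 2; the successive quotients are the partial quotients a_0, a_1, ... (each step inverts the fractional part left over by the previous one):
  1 = 0*2 + 1, so a_0 = 0.
  2 = 2*1 + 0, so a_1 = 2.
The remainder reaches 0 after 2 divisions, so the expansion has 2 partial quotients, read off in order.

[0; 2]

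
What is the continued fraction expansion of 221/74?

[2; 1, 73]

Run the Euclidean algorithm on 221 and 74; the successive quotients are the partial quotients a_0, a_1, ... (each step inverts the fractional part left over by the previous one):
  221 = 2*74 + 73, so a_0 = 2.
  74 = 1*73 + 1, so a_1 = 1.
  73 = 73*1 + 0, so a_2 = 73.
The remainder reaches 0 after 3 divisions, so the expansion has 3 partial quotients, read off in order.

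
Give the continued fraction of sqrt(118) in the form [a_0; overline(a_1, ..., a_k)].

Write x_i = (sqrt(118) + m_i)/d_i with (m_0, d_0) = (0, 1). a_0 = floor(sqrt(118)) = 10, since 10^2 = 100 <= 118 < 121 = 11^2.
Iterate m_{i+1} = d_i*a_i - m_i, d_{i+1} = (118 - m_{i+1}^2)/d_i, a_{i+1} = floor((a_0 + m_{i+1})/d_{i+1}):
  m_1 = 1*10 - 0 = 10, d_1 = (118 - 10^2)/1 = 18/1 = 18, a_1 = floor((10 + 10)/18) = 1.
  m_2 = 18*1 - 10 = 8, d_2 = (118 - 8^2)/18 = 54/18 = 3, a_2 = floor((10 + 8)/3) = 6.
  m_3 = 3*6 - 8 = 10, d_3 = (118 - 10^2)/3 = 18/3 = 6, a_3 = floor((10 + 10)/6) = 3.
  m_4 = 6*3 - 10 = 8, d_4 = (118 - 8^2)/6 = 54/6 = 9, a_4 = floor((10 + 8)/9) = 2.
  m_5 = 9*2 - 8 = 10, d_5 = (118 - 10^2)/9 = 18/9 = 2, a_5 = floor((10 + 10)/2) = 10.
  m_6 = 2*10 - 10 = 10, d_6 = (118 - 10^2)/2 = 18/2 = 9, a_6 = floor((10 + 10)/9) = 2.
  m_7 = 9*2 - 10 = 8, d_7 = (118 - 8^2)/9 = 54/9 = 6, a_7 = floor((10 + 8)/6) = 3.
  m_8 = 6*3 - 8 = 10, d_8 = (118 - 10^2)/6 = 18/6 = 3, a_8 = floor((10 + 10)/3) = 6.
  m_9 = 3*6 - 10 = 8, d_9 = (118 - 8^2)/3 = 54/3 = 18, a_9 = floor((10 + 8)/18) = 1.
  m_10 = 18*1 - 8 = 10, d_10 = (118 - 10^2)/18 = 18/18 = 1, a_10 = floor((10 + 10)/1) = 20.
  m_11 = 1*20 - 10 = 10, d_11 = (118 - 10^2)/1 = 18/1 = 18: (m_11, d_11) = (m_1, d_1) = (10, 18), so from here the quotients repeat a_1, ..., a_10; the period length is 10.
Hence the expansion of sqrt(118) is a_0 = 10 followed by the repeating block 1, 6, 3, 2, 10, 2, 3, 6, 1, 20 (period 10).

[10; overline(1, 6, 3, 2, 10, 2, 3, 6, 1, 20)]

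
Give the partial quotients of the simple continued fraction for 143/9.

Run the Euclidean algorithm on 143 and 9; the successive quotients are the partial quotients a_0, a_1, ... (each step inverts the fractional part left over by the previous one):
  143 = 15*9 + 8, so a_0 = 15.
  9 = 1*8 + 1, so a_1 = 1.
  8 = 8*1 + 0, so a_2 = 8.
The remainder reaches 0 after 3 divisions, so the expansion has 3 partial quotients, read off in order.

[15; 1, 8]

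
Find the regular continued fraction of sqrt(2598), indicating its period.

Write x_i = (sqrt(2598) + m_i)/d_i with (m_0, d_0) = (0, 1). a_0 = floor(sqrt(2598)) = 50, since 50^2 = 2500 <= 2598 < 2601 = 51^2.
Iterate m_{i+1} = d_i*a_i - m_i, d_{i+1} = (2598 - m_{i+1}^2)/d_i, a_{i+1} = floor((a_0 + m_{i+1})/d_{i+1}):
  m_1 = 1*50 - 0 = 50, d_1 = (2598 - 50^2)/1 = 98/1 = 98, a_1 = floor((50 + 50)/98) = 1.
  m_2 = 98*1 - 50 = 48, d_2 = (2598 - 48^2)/98 = 294/98 = 3, a_2 = floor((50 + 48)/3) = 32.
  m_3 = 3*32 - 48 = 48, d_3 = (2598 - 48^2)/3 = 294/3 = 98, a_3 = floor((50 + 48)/98) = 1.
  m_4 = 98*1 - 48 = 50, d_4 = (2598 - 50^2)/98 = 98/98 = 1, a_4 = floor((50 + 50)/1) = 100.
  m_5 = 1*100 - 50 = 50, d_5 = (2598 - 50^2)/1 = 98/1 = 98: (m_5, d_5) = (m_1, d_1) = (50, 98), so from here the quotients repeat a_1, ..., a_4; the period length is 4.
Hence the expansion of sqrt(2598) is a_0 = 50 followed by the repeating block 1, 32, 1, 100 (period 4).

[50; (1, 32, 1, 100)]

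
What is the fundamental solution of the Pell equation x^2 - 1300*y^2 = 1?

(x, y) = (649, 18)

First expand sqrt(1300) as a continued fraction. With x_i = (sqrt(1300) + m_i)/d_i and (m_0, d_0) = (0, 1): a_0 = floor(sqrt(1300)) = 36, since 36^2 = 1296 <= 1300 < 1369 = 37^2.
Iterate m_{i+1} = d_i*a_i - m_i, d_{i+1} = (1300 - m_{i+1}^2)/d_i, a_{i+1} = floor((a_0 + m_{i+1})/d_{i+1}):
  m_1 = 1*36 - 0 = 36, d_1 = (1300 - 36^2)/1 = 4/1 = 4, a_1 = floor((36 + 36)/4) = 18.
  m_2 = 4*18 - 36 = 36, d_2 = (1300 - 36^2)/4 = 4/4 = 1, a_2 = floor((36 + 36)/1) = 72.
  m_3 = 1*72 - 36 = 36, d_3 = (1300 - 36^2)/1 = 4/1 = 4: (m_3, d_3) = (m_1, d_1) = (36, 4), so from here the quotients repeat a_1, a_2; the period length is 2.
So sqrt(1300) = [36; (18, 72)] with period length k = 2.
k is even, so the fundamental solution of x^2 - 1300y^2 = 1 is (p_{k-1}, q_{k-1}) = (p_1, q_1); compute convergents through index 1.
Convergents (p_i = a_i*p_{i-1} + p_{i-2}, q_i = a_i*q_{i-1} + q_{i-2} with p_{-2}=0, p_{-1}=1, q_{-2}=1, q_{-1}=0):
  i=0: a_0=36, p_0 = 36*1 + 0 = 36, q_0 = 36*0 + 1 = 1.
  i=1: a_1=18, p_1 = 18*36 + 1 = 649, q_1 = 18*1 + 0 = 18.
Check: 649^2 - 1300*18^2 = 421201 - 421200 = 1, so (x, y) = (649, 18) solves the equation, and by the theorem it is the least positive solution.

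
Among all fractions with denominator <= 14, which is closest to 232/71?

36/11

Expand x = 232/71 as a continued fraction with the Euclidean algorithm:
  232 = 3*71 + 19, so a_0 = 3.
  71 = 3*19 + 14, so a_1 = 3.
  19 = 1*14 + 5, so a_2 = 1.
  14 = 2*5 + 4, so a_3 = 2.
  5 = 1*4 + 1, so a_4 = 1.
  4 = 4*1 + 0, so a_5 = 4.
so x = [3; 3, 1, 2, 1, 4].
Convergents (p_i = a_i*p_{i-1} + p_{i-2}, q_i = a_i*q_{i-1} + q_{i-2} with p_{-2}=0, p_{-1}=1, q_{-2}=1, q_{-1}=0), until the denominator exceeds 14:
  i=0: a_0=3, p_0 = 3*1 + 0 = 3, q_0 = 3*0 + 1 = 1.
  i=1: a_1=3, p_1 = 3*3 + 1 = 10, q_1 = 3*1 + 0 = 3.
  i=2: a_2=1, p_2 = 1*10 + 3 = 13, q_2 = 1*3 + 1 = 4.
  i=3: a_3=2, p_3 = 2*13 + 10 = 36, q_3 = 2*4 + 3 = 11.
  i=4: a_4=1, p_4 = 1*36 + 13 = 49, q_4 = 1*11 + 4 = 15.
q_4 = 15 > 14, so the last convergent with denominator <= 14 is p_3/q_3 = 36/11.
The closest fraction with denominator <= 14 is either p_3/q_3 or the intermediate fraction (k*p_3 + p_2)/(k*q_3 + q_2) with the largest k >= 1 whose denominator stays <= 14; these approach x as k grows, and every other convergent or intermediate fraction in range is farther away.
Largest k: floor((14 - q_2)/q_3) = floor((14 - 4)/11) = 0.
Since k = 0, no intermediate fraction beyond p_3/q_3 has denominator <= 14, so the convergent 36/11 is the closest (its error is |232*11 - 36*71|/(71*11) = 4/781).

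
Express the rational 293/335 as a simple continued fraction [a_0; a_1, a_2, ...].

[0; 1, 6, 1, 41]

Run the Euclidean algorithm on 293 and 335; the successive quotients are the partial quotients a_0, a_1, ... (each step inverts the fractional part left over by the previous one):
  293 = 0*335 + 293, so a_0 = 0.
  335 = 1*293 + 42, so a_1 = 1.
  293 = 6*42 + 41, so a_2 = 6.
  42 = 1*41 + 1, so a_3 = 1.
  41 = 41*1 + 0, so a_4 = 41.
The remainder reaches 0 after 5 divisions, so the expansion has 5 partial quotients, read off in order.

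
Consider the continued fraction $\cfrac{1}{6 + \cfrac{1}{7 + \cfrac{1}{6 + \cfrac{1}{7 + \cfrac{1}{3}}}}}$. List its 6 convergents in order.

Using the convergent recurrence p_i = a_i*p_{i-1} + p_{i-2}, q_i = a_i*q_{i-1} + q_{i-2} with p_{-2}=0, p_{-1}=1, q_{-2}=1, q_{-1}=0:
  i=0: a_0=0, p_0 = 0*1 + 0 = 0, q_0 = 0*0 + 1 = 1.
  i=1: a_1=6, p_1 = 6*0 + 1 = 1, q_1 = 6*1 + 0 = 6.
  i=2: a_2=7, p_2 = 7*1 + 0 = 7, q_2 = 7*6 + 1 = 43.
  i=3: a_3=6, p_3 = 6*7 + 1 = 43, q_3 = 6*43 + 6 = 264.
  i=4: a_4=7, p_4 = 7*43 + 7 = 308, q_4 = 7*264 + 43 = 1891.
  i=5: a_5=3, p_5 = 3*308 + 43 = 967, q_5 = 3*1891 + 264 = 5937.

0/1, 1/6, 7/43, 43/264, 308/1891, 967/5937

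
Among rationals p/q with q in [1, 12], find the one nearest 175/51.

24/7

Expand x = 175/51 as a continued fraction with the Euclidean algorithm:
  175 = 3*51 + 22, so a_0 = 3.
  51 = 2*22 + 7, so a_1 = 2.
  22 = 3*7 + 1, so a_2 = 3.
  7 = 7*1 + 0, so a_3 = 7.
so x = [3; 2, 3, 7].
Convergents (p_i = a_i*p_{i-1} + p_{i-2}, q_i = a_i*q_{i-1} + q_{i-2} with p_{-2}=0, p_{-1}=1, q_{-2}=1, q_{-1}=0), until the denominator exceeds 12:
  i=0: a_0=3, p_0 = 3*1 + 0 = 3, q_0 = 3*0 + 1 = 1.
  i=1: a_1=2, p_1 = 2*3 + 1 = 7, q_1 = 2*1 + 0 = 2.
  i=2: a_2=3, p_2 = 3*7 + 3 = 24, q_2 = 3*2 + 1 = 7.
  i=3: a_3=7, p_3 = 7*24 + 7 = 175, q_3 = 7*7 + 2 = 51.
q_3 = 51 > 12, so the last convergent with denominator <= 12 is p_2/q_2 = 24/7.
The closest fraction with denominator <= 12 is either p_2/q_2 or the intermediate fraction (k*p_2 + p_1)/(k*q_2 + q_1) with the largest k >= 1 whose denominator stays <= 12; these approach x as k grows, and every other convergent or intermediate fraction in range is farther away.
Largest k: floor((12 - q_1)/q_2) = floor((12 - 2)/7) = 1.
That gives (1*24 + 7)/(1*7 + 2) = 31/9.
Compare the errors: |x - 24/7| = |175*7 - 24*51|/(51*7) = 1/357, and |x - 31/9| = |175*9 - 31*51|/(51*9) = 6/459.
Cross-multiplying, 1*459 = 459 < 2142 = 6*357, so 1/357 is smaller: the convergent 24/7 is closer to x than 31/9.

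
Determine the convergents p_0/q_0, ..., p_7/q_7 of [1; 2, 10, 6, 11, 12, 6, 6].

1/1, 3/2, 31/21, 189/128, 2110/1429, 25509/17276, 155164/105085, 956493/647786

Using the convergent recurrence p_i = a_i*p_{i-1} + p_{i-2}, q_i = a_i*q_{i-1} + q_{i-2} with p_{-2}=0, p_{-1}=1, q_{-2}=1, q_{-1}=0:
  i=0: a_0=1, p_0 = 1*1 + 0 = 1, q_0 = 1*0 + 1 = 1.
  i=1: a_1=2, p_1 = 2*1 + 1 = 3, q_1 = 2*1 + 0 = 2.
  i=2: a_2=10, p_2 = 10*3 + 1 = 31, q_2 = 10*2 + 1 = 21.
  i=3: a_3=6, p_3 = 6*31 + 3 = 189, q_3 = 6*21 + 2 = 128.
  i=4: a_4=11, p_4 = 11*189 + 31 = 2110, q_4 = 11*128 + 21 = 1429.
  i=5: a_5=12, p_5 = 12*2110 + 189 = 25509, q_5 = 12*1429 + 128 = 17276.
  i=6: a_6=6, p_6 = 6*25509 + 2110 = 155164, q_6 = 6*17276 + 1429 = 105085.
  i=7: a_7=6, p_7 = 6*155164 + 25509 = 956493, q_7 = 6*105085 + 17276 = 647786.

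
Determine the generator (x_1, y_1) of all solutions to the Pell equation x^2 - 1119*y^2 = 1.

(x, y) = (31657255, 946364)

First expand sqrt(1119) as a continued fraction. With x_i = (sqrt(1119) + m_i)/d_i and (m_0, d_0) = (0, 1): a_0 = floor(sqrt(1119)) = 33, since 33^2 = 1089 <= 1119 < 1156 = 34^2.
Iterate m_{i+1} = d_i*a_i - m_i, d_{i+1} = (1119 - m_{i+1}^2)/d_i, a_{i+1} = floor((a_0 + m_{i+1})/d_{i+1}):
  m_1 = 1*33 - 0 = 33, d_1 = (1119 - 33^2)/1 = 30/1 = 30, a_1 = floor((33 + 33)/30) = 2.
  m_2 = 30*2 - 33 = 27, d_2 = (1119 - 27^2)/30 = 390/30 = 13, a_2 = floor((33 + 27)/13) = 4.
  m_3 = 13*4 - 27 = 25, d_3 = (1119 - 25^2)/13 = 494/13 = 38, a_3 = floor((33 + 25)/38) = 1.
  m_4 = 38*1 - 25 = 13, d_4 = (1119 - 13^2)/38 = 950/38 = 25, a_4 = floor((33 + 13)/25) = 1.
  m_5 = 25*1 - 13 = 12, d_5 = (1119 - 12^2)/25 = 975/25 = 39, a_5 = floor((33 + 12)/39) = 1.
  m_6 = 39*1 - 12 = 27, d_6 = (1119 - 27^2)/39 = 390/39 = 10, a_6 = floor((33 + 27)/10) = 6.
  m_7 = 10*6 - 27 = 33, d_7 = (1119 - 33^2)/10 = 30/10 = 3, a_7 = floor((33 + 33)/3) = 22.
  m_8 = 3*22 - 33 = 33, d_8 = (1119 - 33^2)/3 = 30/3 = 10, a_8 = floor((33 + 33)/10) = 6.
  m_9 = 10*6 - 33 = 27, d_9 = (1119 - 27^2)/10 = 390/10 = 39, a_9 = floor((33 + 27)/39) = 1.
  m_10 = 39*1 - 27 = 12, d_10 = (1119 - 12^2)/39 = 975/39 = 25, a_10 = floor((33 + 12)/25) = 1.
  m_11 = 25*1 - 12 = 13, d_11 = (1119 - 13^2)/25 = 950/25 = 38, a_11 = floor((33 + 13)/38) = 1.
  m_12 = 38*1 - 13 = 25, d_12 = (1119 - 25^2)/38 = 494/38 = 13, a_12 = floor((33 + 25)/13) = 4.
  m_13 = 13*4 - 25 = 27, d_13 = (1119 - 27^2)/13 = 390/13 = 30, a_13 = floor((33 + 27)/30) = 2.
  m_14 = 30*2 - 27 = 33, d_14 = (1119 - 33^2)/30 = 30/30 = 1, a_14 = floor((33 + 33)/1) = 66.
  m_15 = 1*66 - 33 = 33, d_15 = (1119 - 33^2)/1 = 30/1 = 30: (m_15, d_15) = (m_1, d_1) = (33, 30), so from here the quotients repeat a_1, ..., a_14; the period length is 14.
So sqrt(1119) = [33; (2, 4, 1, 1, 1, 6, 22, 6, 1, 1, 1, 4, 2, 66)] with period length k = 14.
k is even, so the fundamental solution of x^2 - 1119y^2 = 1 is (p_{k-1}, q_{k-1}) = (p_13, q_13); compute convergents through index 13.
Convergents (p_i = a_i*p_{i-1} + p_{i-2}, q_i = a_i*q_{i-1} + q_{i-2} with p_{-2}=0, p_{-1}=1, q_{-2}=1, q_{-1}=0):
  i=0: a_0=33, p_0 = 33*1 + 0 = 33, q_0 = 33*0 + 1 = 1.
  i=1: a_1=2, p_1 = 2*33 + 1 = 67, q_1 = 2*1 + 0 = 2.
  i=2: a_2=4, p_2 = 4*67 + 33 = 301, q_2 = 4*2 + 1 = 9.
  i=3: a_3=1, p_3 = 1*301 + 67 = 368, q_3 = 1*9 + 2 = 11.
  i=4: a_4=1, p_4 = 1*368 + 301 = 669, q_4 = 1*11 + 9 = 20.
  i=5: a_5=1, p_5 = 1*669 + 368 = 1037, q_5 = 1*20 + 11 = 31.
  i=6: a_6=6, p_6 = 6*1037 + 669 = 6891, q_6 = 6*31 + 20 = 206.
  i=7: a_7=22, p_7 = 22*6891 + 1037 = 152639, q_7 = 22*206 + 31 = 4563.
  i=8: a_8=6, p_8 = 6*152639 + 6891 = 922725, q_8 = 6*4563 + 206 = 27584.
  i=9: a_9=1, p_9 = 1*922725 + 152639 = 1075364, q_9 = 1*27584 + 4563 = 32147.
  i=10: a_10=1, p_10 = 1*1075364 + 922725 = 1998089, q_10 = 1*32147 + 27584 = 59731.
  i=11: a_11=1, p_11 = 1*1998089 + 1075364 = 3073453, q_11 = 1*59731 + 32147 = 91878.
  i=12: a_12=4, p_12 = 4*3073453 + 1998089 = 14291901, q_12 = 4*91878 + 59731 = 427243.
  i=13: a_13=2, p_13 = 2*14291901 + 3073453 = 31657255, q_13 = 2*427243 + 91878 = 946364.
Check: 31657255^2 - 1119*946364^2 = 1002181794135025 - 1002181794135024 = 1, so (x, y) = (31657255, 946364) solves the equation, and by the theorem it is the least positive solution.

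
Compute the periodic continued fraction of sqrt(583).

Write x_i = (sqrt(583) + m_i)/d_i with (m_0, d_0) = (0, 1). a_0 = floor(sqrt(583)) = 24, since 24^2 = 576 <= 583 < 625 = 25^2.
Iterate m_{i+1} = d_i*a_i - m_i, d_{i+1} = (583 - m_{i+1}^2)/d_i, a_{i+1} = floor((a_0 + m_{i+1})/d_{i+1}):
  m_1 = 1*24 - 0 = 24, d_1 = (583 - 24^2)/1 = 7/1 = 7, a_1 = floor((24 + 24)/7) = 6.
  m_2 = 7*6 - 24 = 18, d_2 = (583 - 18^2)/7 = 259/7 = 37, a_2 = floor((24 + 18)/37) = 1.
  m_3 = 37*1 - 18 = 19, d_3 = (583 - 19^2)/37 = 222/37 = 6, a_3 = floor((24 + 19)/6) = 7.
  m_4 = 6*7 - 19 = 23, d_4 = (583 - 23^2)/6 = 54/6 = 9, a_4 = floor((24 + 23)/9) = 5.
  m_5 = 9*5 - 23 = 22, d_5 = (583 - 22^2)/9 = 99/9 = 11, a_5 = floor((24 + 22)/11) = 4.
  m_6 = 11*4 - 22 = 22, d_6 = (583 - 22^2)/11 = 99/11 = 9, a_6 = floor((24 + 22)/9) = 5.
  m_7 = 9*5 - 22 = 23, d_7 = (583 - 23^2)/9 = 54/9 = 6, a_7 = floor((24 + 23)/6) = 7.
  m_8 = 6*7 - 23 = 19, d_8 = (583 - 19^2)/6 = 222/6 = 37, a_8 = floor((24 + 19)/37) = 1.
  m_9 = 37*1 - 19 = 18, d_9 = (583 - 18^2)/37 = 259/37 = 7, a_9 = floor((24 + 18)/7) = 6.
  m_10 = 7*6 - 18 = 24, d_10 = (583 - 24^2)/7 = 7/7 = 1, a_10 = floor((24 + 24)/1) = 48.
  m_11 = 1*48 - 24 = 24, d_11 = (583 - 24^2)/1 = 7/1 = 7: (m_11, d_11) = (m_1, d_1) = (24, 7), so from here the quotients repeat a_1, ..., a_10; the period length is 10.
Hence the expansion of sqrt(583) is a_0 = 24 followed by the repeating block 6, 1, 7, 5, 4, 5, 7, 1, 6, 48 (period 10).

[24; (6, 1, 7, 5, 4, 5, 7, 1, 6, 48)]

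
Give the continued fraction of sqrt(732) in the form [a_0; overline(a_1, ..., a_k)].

Write x_i = (sqrt(732) + m_i)/d_i with (m_0, d_0) = (0, 1). a_0 = floor(sqrt(732)) = 27, since 27^2 = 729 <= 732 < 784 = 28^2.
Iterate m_{i+1} = d_i*a_i - m_i, d_{i+1} = (732 - m_{i+1}^2)/d_i, a_{i+1} = floor((a_0 + m_{i+1})/d_{i+1}):
  m_1 = 1*27 - 0 = 27, d_1 = (732 - 27^2)/1 = 3/1 = 3, a_1 = floor((27 + 27)/3) = 18.
  m_2 = 3*18 - 27 = 27, d_2 = (732 - 27^2)/3 = 3/3 = 1, a_2 = floor((27 + 27)/1) = 54.
  m_3 = 1*54 - 27 = 27, d_3 = (732 - 27^2)/1 = 3/1 = 3: (m_3, d_3) = (m_1, d_1) = (27, 3), so from here the quotients repeat a_1, a_2; the period length is 2.
Hence the expansion of sqrt(732) is a_0 = 27 followed by the repeating block 18, 54 (period 2).

[27; overline(18, 54)]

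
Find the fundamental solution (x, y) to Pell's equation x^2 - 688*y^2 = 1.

(x, y) = (24248647, 924471)

First expand sqrt(688) as a continued fraction. With x_i = (sqrt(688) + m_i)/d_i and (m_0, d_0) = (0, 1): a_0 = floor(sqrt(688)) = 26, since 26^2 = 676 <= 688 < 729 = 27^2.
Iterate m_{i+1} = d_i*a_i - m_i, d_{i+1} = (688 - m_{i+1}^2)/d_i, a_{i+1} = floor((a_0 + m_{i+1})/d_{i+1}):
  m_1 = 1*26 - 0 = 26, d_1 = (688 - 26^2)/1 = 12/1 = 12, a_1 = floor((26 + 26)/12) = 4.
  m_2 = 12*4 - 26 = 22, d_2 = (688 - 22^2)/12 = 204/12 = 17, a_2 = floor((26 + 22)/17) = 2.
  m_3 = 17*2 - 22 = 12, d_3 = (688 - 12^2)/17 = 544/17 = 32, a_3 = floor((26 + 12)/32) = 1.
  m_4 = 32*1 - 12 = 20, d_4 = (688 - 20^2)/32 = 288/32 = 9, a_4 = floor((26 + 20)/9) = 5.
  m_5 = 9*5 - 20 = 25, d_5 = (688 - 25^2)/9 = 63/9 = 7, a_5 = floor((26 + 25)/7) = 7.
  m_6 = 7*7 - 25 = 24, d_6 = (688 - 24^2)/7 = 112/7 = 16, a_6 = floor((26 + 24)/16) = 3.
  m_7 = 16*3 - 24 = 24, d_7 = (688 - 24^2)/16 = 112/16 = 7, a_7 = floor((26 + 24)/7) = 7.
  m_8 = 7*7 - 24 = 25, d_8 = (688 - 25^2)/7 = 63/7 = 9, a_8 = floor((26 + 25)/9) = 5.
  m_9 = 9*5 - 25 = 20, d_9 = (688 - 20^2)/9 = 288/9 = 32, a_9 = floor((26 + 20)/32) = 1.
  m_10 = 32*1 - 20 = 12, d_10 = (688 - 12^2)/32 = 544/32 = 17, a_10 = floor((26 + 12)/17) = 2.
  m_11 = 17*2 - 12 = 22, d_11 = (688 - 22^2)/17 = 204/17 = 12, a_11 = floor((26 + 22)/12) = 4.
  m_12 = 12*4 - 22 = 26, d_12 = (688 - 26^2)/12 = 12/12 = 1, a_12 = floor((26 + 26)/1) = 52.
  m_13 = 1*52 - 26 = 26, d_13 = (688 - 26^2)/1 = 12/1 = 12: (m_13, d_13) = (m_1, d_1) = (26, 12), so from here the quotients repeat a_1, ..., a_12; the period length is 12.
So sqrt(688) = [26; (4, 2, 1, 5, 7, 3, 7, 5, 1, 2, 4, 52)] with period length k = 12.
k is even, so the fundamental solution of x^2 - 688y^2 = 1 is (p_{k-1}, q_{k-1}) = (p_11, q_11); compute convergents through index 11.
Convergents (p_i = a_i*p_{i-1} + p_{i-2}, q_i = a_i*q_{i-1} + q_{i-2} with p_{-2}=0, p_{-1}=1, q_{-2}=1, q_{-1}=0):
  i=0: a_0=26, p_0 = 26*1 + 0 = 26, q_0 = 26*0 + 1 = 1.
  i=1: a_1=4, p_1 = 4*26 + 1 = 105, q_1 = 4*1 + 0 = 4.
  i=2: a_2=2, p_2 = 2*105 + 26 = 236, q_2 = 2*4 + 1 = 9.
  i=3: a_3=1, p_3 = 1*236 + 105 = 341, q_3 = 1*9 + 4 = 13.
  i=4: a_4=5, p_4 = 5*341 + 236 = 1941, q_4 = 5*13 + 9 = 74.
  i=5: a_5=7, p_5 = 7*1941 + 341 = 13928, q_5 = 7*74 + 13 = 531.
  i=6: a_6=3, p_6 = 3*13928 + 1941 = 43725, q_6 = 3*531 + 74 = 1667.
  i=7: a_7=7, p_7 = 7*43725 + 13928 = 320003, q_7 = 7*1667 + 531 = 12200.
  i=8: a_8=5, p_8 = 5*320003 + 43725 = 1643740, q_8 = 5*12200 + 1667 = 62667.
  i=9: a_9=1, p_9 = 1*1643740 + 320003 = 1963743, q_9 = 1*62667 + 12200 = 74867.
  i=10: a_10=2, p_10 = 2*1963743 + 1643740 = 5571226, q_10 = 2*74867 + 62667 = 212401.
  i=11: a_11=4, p_11 = 4*5571226 + 1963743 = 24248647, q_11 = 4*212401 + 74867 = 924471.
Check: 24248647^2 - 688*924471^2 = 587996881330609 - 587996881330608 = 1, so (x, y) = (24248647, 924471) solves the equation, and by the theorem it is the least positive solution.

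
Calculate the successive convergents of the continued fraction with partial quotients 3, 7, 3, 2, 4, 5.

3/1, 22/7, 69/22, 160/51, 709/226, 3705/1181

Using the convergent recurrence p_i = a_i*p_{i-1} + p_{i-2}, q_i = a_i*q_{i-1} + q_{i-2} with p_{-2}=0, p_{-1}=1, q_{-2}=1, q_{-1}=0:
  i=0: a_0=3, p_0 = 3*1 + 0 = 3, q_0 = 3*0 + 1 = 1.
  i=1: a_1=7, p_1 = 7*3 + 1 = 22, q_1 = 7*1 + 0 = 7.
  i=2: a_2=3, p_2 = 3*22 + 3 = 69, q_2 = 3*7 + 1 = 22.
  i=3: a_3=2, p_3 = 2*69 + 22 = 160, q_3 = 2*22 + 7 = 51.
  i=4: a_4=4, p_4 = 4*160 + 69 = 709, q_4 = 4*51 + 22 = 226.
  i=5: a_5=5, p_5 = 5*709 + 160 = 3705, q_5 = 5*226 + 51 = 1181.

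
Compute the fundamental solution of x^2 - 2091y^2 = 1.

(x, y) = (253010, 5533)

First expand sqrt(2091) as a continued fraction. With x_i = (sqrt(2091) + m_i)/d_i and (m_0, d_0) = (0, 1): a_0 = floor(sqrt(2091)) = 45, since 45^2 = 2025 <= 2091 < 2116 = 46^2.
Iterate m_{i+1} = d_i*a_i - m_i, d_{i+1} = (2091 - m_{i+1}^2)/d_i, a_{i+1} = floor((a_0 + m_{i+1})/d_{i+1}):
  m_1 = 1*45 - 0 = 45, d_1 = (2091 - 45^2)/1 = 66/1 = 66, a_1 = floor((45 + 45)/66) = 1.
  m_2 = 66*1 - 45 = 21, d_2 = (2091 - 21^2)/66 = 1650/66 = 25, a_2 = floor((45 + 21)/25) = 2.
  m_3 = 25*2 - 21 = 29, d_3 = (2091 - 29^2)/25 = 1250/25 = 50, a_3 = floor((45 + 29)/50) = 1.
  m_4 = 50*1 - 29 = 21, d_4 = (2091 - 21^2)/50 = 1650/50 = 33, a_4 = floor((45 + 21)/33) = 2.
  m_5 = 33*2 - 21 = 45, d_5 = (2091 - 45^2)/33 = 66/33 = 2, a_5 = floor((45 + 45)/2) = 45.
  m_6 = 2*45 - 45 = 45, d_6 = (2091 - 45^2)/2 = 66/2 = 33, a_6 = floor((45 + 45)/33) = 2.
  m_7 = 33*2 - 45 = 21, d_7 = (2091 - 21^2)/33 = 1650/33 = 50, a_7 = floor((45 + 21)/50) = 1.
  m_8 = 50*1 - 21 = 29, d_8 = (2091 - 29^2)/50 = 1250/50 = 25, a_8 = floor((45 + 29)/25) = 2.
  m_9 = 25*2 - 29 = 21, d_9 = (2091 - 21^2)/25 = 1650/25 = 66, a_9 = floor((45 + 21)/66) = 1.
  m_10 = 66*1 - 21 = 45, d_10 = (2091 - 45^2)/66 = 66/66 = 1, a_10 = floor((45 + 45)/1) = 90.
  m_11 = 1*90 - 45 = 45, d_11 = (2091 - 45^2)/1 = 66/1 = 66: (m_11, d_11) = (m_1, d_1) = (45, 66), so from here the quotients repeat a_1, ..., a_10; the period length is 10.
So sqrt(2091) = [45; (1, 2, 1, 2, 45, 2, 1, 2, 1, 90)] with period length k = 10.
k is even, so the fundamental solution of x^2 - 2091y^2 = 1 is (p_{k-1}, q_{k-1}) = (p_9, q_9); compute convergents through index 9.
Convergents (p_i = a_i*p_{i-1} + p_{i-2}, q_i = a_i*q_{i-1} + q_{i-2} with p_{-2}=0, p_{-1}=1, q_{-2}=1, q_{-1}=0):
  i=0: a_0=45, p_0 = 45*1 + 0 = 45, q_0 = 45*0 + 1 = 1.
  i=1: a_1=1, p_1 = 1*45 + 1 = 46, q_1 = 1*1 + 0 = 1.
  i=2: a_2=2, p_2 = 2*46 + 45 = 137, q_2 = 2*1 + 1 = 3.
  i=3: a_3=1, p_3 = 1*137 + 46 = 183, q_3 = 1*3 + 1 = 4.
  i=4: a_4=2, p_4 = 2*183 + 137 = 503, q_4 = 2*4 + 3 = 11.
  i=5: a_5=45, p_5 = 45*503 + 183 = 22818, q_5 = 45*11 + 4 = 499.
  i=6: a_6=2, p_6 = 2*22818 + 503 = 46139, q_6 = 2*499 + 11 = 1009.
  i=7: a_7=1, p_7 = 1*46139 + 22818 = 68957, q_7 = 1*1009 + 499 = 1508.
  i=8: a_8=2, p_8 = 2*68957 + 46139 = 184053, q_8 = 2*1508 + 1009 = 4025.
  i=9: a_9=1, p_9 = 1*184053 + 68957 = 253010, q_9 = 1*4025 + 1508 = 5533.
Check: 253010^2 - 2091*5533^2 = 64014060100 - 64014060099 = 1, so (x, y) = (253010, 5533) solves the equation, and by the theorem it is the least positive solution.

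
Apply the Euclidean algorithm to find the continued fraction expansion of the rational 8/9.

Run the Euclidean algorithm on 8 and 9; the successive quotients are the partial quotients a_0, a_1, ... (each step inverts the fractional part left over by the previous one):
  8 = 0*9 + 8, so a_0 = 0.
  9 = 1*8 + 1, so a_1 = 1.
  8 = 8*1 + 0, so a_2 = 8.
The remainder reaches 0 after 3 divisions, so the expansion has 3 partial quotients, read off in order.

[0; 1, 8]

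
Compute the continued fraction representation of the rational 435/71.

Run the Euclidean algorithm on 435 and 71; the successive quotients are the partial quotients a_0, a_1, ... (each step inverts the fractional part left over by the previous one):
  435 = 6*71 + 9, so a_0 = 6.
  71 = 7*9 + 8, so a_1 = 7.
  9 = 1*8 + 1, so a_2 = 1.
  8 = 8*1 + 0, so a_3 = 8.
The remainder reaches 0 after 4 divisions, so the expansion has 4 partial quotients, read off in order.

[6; 7, 1, 8]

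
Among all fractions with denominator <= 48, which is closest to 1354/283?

177/37

Expand x = 1354/283 as a continued fraction with the Euclidean algorithm:
  1354 = 4*283 + 222, so a_0 = 4.
  283 = 1*222 + 61, so a_1 = 1.
  222 = 3*61 + 39, so a_2 = 3.
  61 = 1*39 + 22, so a_3 = 1.
  39 = 1*22 + 17, so a_4 = 1.
  22 = 1*17 + 5, so a_5 = 1.
  17 = 3*5 + 2, so a_6 = 3.
  5 = 2*2 + 1, so a_7 = 2.
  2 = 2*1 + 0, so a_8 = 2.
so x = [4; 1, 3, 1, 1, 1, 3, 2, 2].
Convergents (p_i = a_i*p_{i-1} + p_{i-2}, q_i = a_i*q_{i-1} + q_{i-2} with p_{-2}=0, p_{-1}=1, q_{-2}=1, q_{-1}=0), until the denominator exceeds 48:
  i=0: a_0=4, p_0 = 4*1 + 0 = 4, q_0 = 4*0 + 1 = 1.
  i=1: a_1=1, p_1 = 1*4 + 1 = 5, q_1 = 1*1 + 0 = 1.
  i=2: a_2=3, p_2 = 3*5 + 4 = 19, q_2 = 3*1 + 1 = 4.
  i=3: a_3=1, p_3 = 1*19 + 5 = 24, q_3 = 1*4 + 1 = 5.
  i=4: a_4=1, p_4 = 1*24 + 19 = 43, q_4 = 1*5 + 4 = 9.
  i=5: a_5=1, p_5 = 1*43 + 24 = 67, q_5 = 1*9 + 5 = 14.
  i=6: a_6=3, p_6 = 3*67 + 43 = 244, q_6 = 3*14 + 9 = 51.
q_6 = 51 > 48, so the last convergent with denominator <= 48 is p_5/q_5 = 67/14.
The closest fraction with denominator <= 48 is either p_5/q_5 or the intermediate fraction (k*p_5 + p_4)/(k*q_5 + q_4) with the largest k >= 1 whose denominator stays <= 48; these approach x as k grows, and every other convergent or intermediate fraction in range is farther away.
Largest k: floor((48 - q_4)/q_5) = floor((48 - 9)/14) = 2.
That gives (2*67 + 43)/(2*14 + 9) = 177/37.
Compare the errors: |x - 67/14| = |1354*14 - 67*283|/(283*14) = 5/3962, and |x - 177/37| = |1354*37 - 177*283|/(283*37) = 7/10471.
Cross-multiplying, 7*3962 = 27734 < 52355 = 5*10471, so 7/10471 is smaller: the intermediate fraction 177/37 is closer to x than 67/14.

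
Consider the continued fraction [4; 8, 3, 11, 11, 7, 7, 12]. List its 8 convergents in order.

Using the convergent recurrence p_i = a_i*p_{i-1} + p_{i-2}, q_i = a_i*q_{i-1} + q_{i-2} with p_{-2}=0, p_{-1}=1, q_{-2}=1, q_{-1}=0:
  i=0: a_0=4, p_0 = 4*1 + 0 = 4, q_0 = 4*0 + 1 = 1.
  i=1: a_1=8, p_1 = 8*4 + 1 = 33, q_1 = 8*1 + 0 = 8.
  i=2: a_2=3, p_2 = 3*33 + 4 = 103, q_2 = 3*8 + 1 = 25.
  i=3: a_3=11, p_3 = 11*103 + 33 = 1166, q_3 = 11*25 + 8 = 283.
  i=4: a_4=11, p_4 = 11*1166 + 103 = 12929, q_4 = 11*283 + 25 = 3138.
  i=5: a_5=7, p_5 = 7*12929 + 1166 = 91669, q_5 = 7*3138 + 283 = 22249.
  i=6: a_6=7, p_6 = 7*91669 + 12929 = 654612, q_6 = 7*22249 + 3138 = 158881.
  i=7: a_7=12, p_7 = 12*654612 + 91669 = 7947013, q_7 = 12*158881 + 22249 = 1928821.

4/1, 33/8, 103/25, 1166/283, 12929/3138, 91669/22249, 654612/158881, 7947013/1928821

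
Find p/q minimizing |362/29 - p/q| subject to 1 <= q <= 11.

Expand x = 362/29 as a continued fraction with the Euclidean algorithm:
  362 = 12*29 + 14, so a_0 = 12.
  29 = 2*14 + 1, so a_1 = 2.
  14 = 14*1 + 0, so a_2 = 14.
so x = [12; 2, 14].
Convergents (p_i = a_i*p_{i-1} + p_{i-2}, q_i = a_i*q_{i-1} + q_{i-2} with p_{-2}=0, p_{-1}=1, q_{-2}=1, q_{-1}=0), until the denominator exceeds 11:
  i=0: a_0=12, p_0 = 12*1 + 0 = 12, q_0 = 12*0 + 1 = 1.
  i=1: a_1=2, p_1 = 2*12 + 1 = 25, q_1 = 2*1 + 0 = 2.
  i=2: a_2=14, p_2 = 14*25 + 12 = 362, q_2 = 14*2 + 1 = 29.
q_2 = 29 > 11, so the last convergent with denominator <= 11 is p_1/q_1 = 25/2.
The closest fraction with denominator <= 11 is either p_1/q_1 or the intermediate fraction (k*p_1 + p_0)/(k*q_1 + q_0) with the largest k >= 1 whose denominator stays <= 11; these approach x as k grows, and every other convergent or intermediate fraction in range is farther away.
Largest k: floor((11 - q_0)/q_1) = floor((11 - 1)/2) = 5.
That gives (5*25 + 12)/(5*2 + 1) = 137/11.
Compare the errors: |x - 25/2| = |362*2 - 25*29|/(29*2) = 1/58, and |x - 137/11| = |362*11 - 137*29|/(29*11) = 9/319.
Cross-multiplying, 1*319 = 319 < 522 = 9*58, so 1/58 is smaller: the convergent 25/2 is closer to x than 137/11.

25/2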